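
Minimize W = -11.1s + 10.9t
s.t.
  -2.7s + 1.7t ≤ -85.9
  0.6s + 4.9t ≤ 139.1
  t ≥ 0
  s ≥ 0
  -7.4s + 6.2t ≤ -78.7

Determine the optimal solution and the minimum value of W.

s = 1391/6, t = 0, minimum W = -51467/20

Corner points and W = -11.1s + 10.9t:
  (65738/1425, 10801/475) → W = -1254997/4750
  (859/27, 0) → W = -31783/90
  (1391/6, 0) → W = -51467/20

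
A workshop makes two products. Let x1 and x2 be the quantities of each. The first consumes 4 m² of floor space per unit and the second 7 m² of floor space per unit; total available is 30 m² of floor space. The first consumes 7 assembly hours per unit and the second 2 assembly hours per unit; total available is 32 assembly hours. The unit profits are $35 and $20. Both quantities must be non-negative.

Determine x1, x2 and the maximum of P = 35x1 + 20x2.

Extreme points and P = 35x1 + 20x2:
  (0, 0) → P = 0
  (0, 30/7) → P = 600/7
  (32/7, 0) → P = 160
  (4, 2) → P = 180

x1 = 4, x2 = 2, maximum P = 180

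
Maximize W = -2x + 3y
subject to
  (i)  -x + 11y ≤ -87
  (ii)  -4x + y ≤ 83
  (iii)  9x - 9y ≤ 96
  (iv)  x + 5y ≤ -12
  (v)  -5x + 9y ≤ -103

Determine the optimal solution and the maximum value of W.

x = -850/31, y = -827/31, maximum W = -781/31

Feasible corners and W = -2x + 3y:
  (-281/9, -377/9) → W = -569/9
  (-850/31, -827/31) → W = -781/31
  (-7/4, -149/12) → W = -135/4

The binding constraints are -4x + y = 83 and -5x + 9y = -103.
Solving simultaneously gives x = -850/31, y = -827/31.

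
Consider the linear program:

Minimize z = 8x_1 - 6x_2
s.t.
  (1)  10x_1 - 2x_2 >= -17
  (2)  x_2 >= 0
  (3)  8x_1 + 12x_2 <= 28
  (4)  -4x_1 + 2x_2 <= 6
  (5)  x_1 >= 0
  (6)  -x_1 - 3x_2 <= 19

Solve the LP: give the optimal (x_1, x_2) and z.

x_1 = 0, x_2 = 7/3, minimum z = -14

Extreme points and z = 8x_1 - 6x_2:
  (7/2, 0) → z = 28
  (0, 0) → z = 0
  (0, 7/3) → z = -14

The binding constraints are 8x_1 + 12x_2 = 28 and x_1 = 0.
Solving simultaneously gives x_1 = 0, x_2 = 7/3.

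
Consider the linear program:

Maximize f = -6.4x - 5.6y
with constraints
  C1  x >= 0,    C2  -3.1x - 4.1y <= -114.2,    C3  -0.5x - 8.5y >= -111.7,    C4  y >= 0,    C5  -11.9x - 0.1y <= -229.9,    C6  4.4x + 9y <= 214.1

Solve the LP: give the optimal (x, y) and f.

Extreme points and f = -6.4x - 5.6y:
  (211/10, 119/10) → f = -5042/25
  (1142/31, 0) → f = -36544/155
  (16291/658, 38443/3290) → f = -1841482/8225
  (2141/44, 0) → f = -17128/55

x = 21.1, y = 11.9, maximum f = -201.68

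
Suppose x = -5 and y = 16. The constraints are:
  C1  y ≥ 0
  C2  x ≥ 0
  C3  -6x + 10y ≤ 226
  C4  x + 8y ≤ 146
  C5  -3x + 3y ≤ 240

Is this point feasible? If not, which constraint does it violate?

Constraint C2: x = -5, which is not ≥ 0. All other constraints are satisfied.

not feasible — violates C2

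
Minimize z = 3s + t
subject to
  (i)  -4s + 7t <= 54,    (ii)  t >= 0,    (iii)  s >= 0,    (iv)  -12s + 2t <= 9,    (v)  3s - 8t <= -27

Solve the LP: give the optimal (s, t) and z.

Corner points and z = 3s + t:
  (45/76, 153/19) → z = 747/76
  (0, 9/2) → z = 9/2
  (0, 27/8) → z = 27/8
The feasible region is unbounded (it extends along (7, 4), (8, 3)), but z strictly increases along every unbounded feasible direction, so there is no improving ray and the minimum is attained at a vertex.

The binding constraints are s = 0 and 3s - 8t = -27.
Solving simultaneously gives s = 0, t = 27/8.

s = 0, t = 27/8, minimum z = 27/8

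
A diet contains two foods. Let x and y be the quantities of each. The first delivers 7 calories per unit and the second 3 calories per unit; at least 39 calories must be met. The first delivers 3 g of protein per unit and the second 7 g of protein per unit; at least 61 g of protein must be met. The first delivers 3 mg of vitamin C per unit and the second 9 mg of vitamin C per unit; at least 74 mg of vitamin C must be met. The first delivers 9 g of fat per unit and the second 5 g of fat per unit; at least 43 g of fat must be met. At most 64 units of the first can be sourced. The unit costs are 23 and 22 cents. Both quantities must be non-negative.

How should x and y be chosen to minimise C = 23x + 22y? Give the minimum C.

Corner points and C = 23x + 22y:
  (0, 13) → C = 286
  (74/3, 0) → C = 1702/3
  (64, 0) → C = 1472
  (9/4, 31/4) → C = 889/4
  (31/6, 13/2) → C = 1571/6
The feasible region is unbounded (it extends along (0, 1)), but C strictly increases along every unbounded feasible direction, so there is no improving ray and the minimum is attained at a vertex.

x = 9/4, y = 31/4, minimum C = 889/4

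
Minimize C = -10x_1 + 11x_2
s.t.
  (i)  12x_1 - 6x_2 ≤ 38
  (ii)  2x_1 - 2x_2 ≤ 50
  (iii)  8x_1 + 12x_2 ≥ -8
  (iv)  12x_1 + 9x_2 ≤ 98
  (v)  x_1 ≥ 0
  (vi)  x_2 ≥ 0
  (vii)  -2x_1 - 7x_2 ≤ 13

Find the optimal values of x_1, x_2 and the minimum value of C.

Corner points and C = -10x_1 + 11x_2:
  (31/6, 4) → C = -23/3
  (19/6, 0) → C = -95/3
  (0, 98/9) → C = 1078/9
  (0, 0) → C = 0

x_1 = 19/6, x_2 = 0, minimum C = -95/3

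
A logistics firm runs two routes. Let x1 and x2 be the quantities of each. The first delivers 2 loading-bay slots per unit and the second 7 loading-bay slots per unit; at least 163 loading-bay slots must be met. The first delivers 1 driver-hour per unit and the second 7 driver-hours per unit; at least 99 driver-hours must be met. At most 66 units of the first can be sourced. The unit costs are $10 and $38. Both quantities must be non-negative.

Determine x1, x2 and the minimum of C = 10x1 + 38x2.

x1 = 64, x2 = 5, minimum C = 830

Extreme points and C = 10x1 + 38x2:
  (0, 163/7) → C = 6194/7
  (64, 5) → C = 830
  (66, 33/7) → C = 5874/7
The feasible region is unbounded (it extends along (0, 1)), but C strictly increases along every unbounded feasible direction, so there is no improving ray and the minimum is attained at a vertex.

At the optimal vertex, 2x1 + 7x2 = 163 and x1 + 7x2 = 99.
Solving simultaneously gives x1 = 64, x2 = 5.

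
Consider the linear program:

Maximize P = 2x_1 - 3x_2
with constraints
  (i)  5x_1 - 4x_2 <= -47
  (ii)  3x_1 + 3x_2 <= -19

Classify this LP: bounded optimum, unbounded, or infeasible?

From the feasible point (-217/27, 46/27), moving in the direction (-4, -5) keeps every constraint satisfied while P increases without bound.

unbounded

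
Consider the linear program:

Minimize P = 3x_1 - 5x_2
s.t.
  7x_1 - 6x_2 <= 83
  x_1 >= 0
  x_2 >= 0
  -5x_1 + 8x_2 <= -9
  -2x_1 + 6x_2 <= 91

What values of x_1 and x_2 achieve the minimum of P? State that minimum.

Feasible corners and P = 3x_1 - 5x_2:
  (83/7, 0) → P = 249/7
  (305/13, 176/13) → P = 35/13
  (9/5, 0) → P = 27/5

x_1 = 305/13, x_2 = 176/13, minimum P = 35/13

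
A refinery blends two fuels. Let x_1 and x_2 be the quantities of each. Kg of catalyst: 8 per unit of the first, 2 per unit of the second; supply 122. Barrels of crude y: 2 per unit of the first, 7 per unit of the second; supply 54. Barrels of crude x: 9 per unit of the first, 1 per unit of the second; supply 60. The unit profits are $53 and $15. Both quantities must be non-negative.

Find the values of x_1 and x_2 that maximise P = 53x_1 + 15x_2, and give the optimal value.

x_1 = 6, x_2 = 6, maximum P = 408

Vertices and P = 53x_1 + 15x_2:
  (0, 0) → P = 0
  (0, 54/7) → P = 810/7
  (20/3, 0) → P = 1060/3
  (6, 6) → P = 408

At the optimal vertex, 2x_1 + 7x_2 = 54 and 9x_1 + x_2 = 60.
Solving simultaneously gives x_1 = 6, x_2 = 6.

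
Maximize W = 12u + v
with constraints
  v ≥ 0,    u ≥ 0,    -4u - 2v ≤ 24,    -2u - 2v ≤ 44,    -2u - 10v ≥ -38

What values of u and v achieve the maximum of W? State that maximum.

u = 19, v = 0, maximum W = 228

At the optimal vertex, v = 0 and -2u - 10v = -38.
Solving simultaneously gives u = 19, v = 0.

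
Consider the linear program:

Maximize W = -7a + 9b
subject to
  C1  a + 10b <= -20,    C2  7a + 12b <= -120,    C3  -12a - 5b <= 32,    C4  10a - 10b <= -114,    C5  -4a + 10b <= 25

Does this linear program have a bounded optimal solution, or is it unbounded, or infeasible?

The boundaries 7a + 12b = -120 and -12a - 5b = 32 meet at (216/109, -1216/109), but that point violates 10a - 10b ≤ -114. Every candidate vertex is excluded by some other constraint, so the feasible region is empty.

infeasible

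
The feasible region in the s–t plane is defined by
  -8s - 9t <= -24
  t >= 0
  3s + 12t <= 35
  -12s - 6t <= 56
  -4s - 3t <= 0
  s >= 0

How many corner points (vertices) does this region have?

4

Intersecting each pair of boundary lines and keeping only the points that satisfy every inequality leaves:
  (3, 0)
  (0, 8/3)
  (35/3, 0)
  (0, 35/12)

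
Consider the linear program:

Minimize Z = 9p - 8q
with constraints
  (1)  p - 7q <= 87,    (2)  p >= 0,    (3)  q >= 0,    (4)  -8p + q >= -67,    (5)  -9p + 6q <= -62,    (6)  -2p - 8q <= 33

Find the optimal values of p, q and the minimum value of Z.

p = 340/39, q = 107/39, minimum Z = 2204/39

Vertices and Z = 9p - 8q:
  (67/8, 0) → Z = 603/8
  (62/9, 0) → Z = 62
  (340/39, 107/39) → Z = 2204/39

The optimum lies where -8p + q = -67 and -9p + 6q = -62.
Solving simultaneously gives p = 340/39, q = 107/39.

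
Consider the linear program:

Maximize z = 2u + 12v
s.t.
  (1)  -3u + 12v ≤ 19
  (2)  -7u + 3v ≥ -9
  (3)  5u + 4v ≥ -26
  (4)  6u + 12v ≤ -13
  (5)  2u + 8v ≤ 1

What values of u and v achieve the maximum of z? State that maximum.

u = -32/9, v = 25/36, maximum z = 11/9

Feasible corners and z = 2u + 12v:
  (-97/18, 17/72) → z = -143/18
  (-32/9, 25/36) → z = 11/9
  (-42/43, -227/43) → z = -2808/43
  (23/34, -145/102) → z = -267/17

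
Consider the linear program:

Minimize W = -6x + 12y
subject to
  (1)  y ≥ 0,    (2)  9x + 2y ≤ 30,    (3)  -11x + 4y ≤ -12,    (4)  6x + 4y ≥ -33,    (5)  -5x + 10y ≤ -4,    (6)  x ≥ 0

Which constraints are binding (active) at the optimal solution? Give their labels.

Vertices and W = -6x + 12y:
  (10/3, 0) → W = -20
  (12/11, 0) → W = -72/11
  (77/25, 57/50) → W = -24/5
  (52/45, 8/45) → W = -24/5

The minimum is at (10/3, 0). Substituting into each constraint, equality holds for (1) and (2); the remaining constraints have slack.

(1) and (2)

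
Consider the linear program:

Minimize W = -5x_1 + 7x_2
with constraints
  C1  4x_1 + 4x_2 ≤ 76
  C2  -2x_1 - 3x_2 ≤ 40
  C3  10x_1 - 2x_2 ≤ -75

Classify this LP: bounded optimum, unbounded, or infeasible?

Corner points and W = -5x_1 + 7x_2:
  (-37/12, 265/12) → W = 170
  (-305/34, -125/17) → W = -225/34
The feasible region has finitely many vertices and no improving ray; the minimum is -225/34 at (-305/34, -125/17).

bounded optimum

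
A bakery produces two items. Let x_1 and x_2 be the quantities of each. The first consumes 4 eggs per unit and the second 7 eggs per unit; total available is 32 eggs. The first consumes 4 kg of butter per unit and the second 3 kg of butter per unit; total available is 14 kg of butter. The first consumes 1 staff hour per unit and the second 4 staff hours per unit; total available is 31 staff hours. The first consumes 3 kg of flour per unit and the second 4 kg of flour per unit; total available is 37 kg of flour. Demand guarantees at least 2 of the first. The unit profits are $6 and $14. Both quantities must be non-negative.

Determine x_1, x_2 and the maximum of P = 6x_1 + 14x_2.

x_1 = 2, x_2 = 2, maximum P = 40

Extreme points and P = 6x_1 + 14x_2:
  (7/2, 0) → P = 21
  (2, 0) → P = 12
  (2, 2) → P = 40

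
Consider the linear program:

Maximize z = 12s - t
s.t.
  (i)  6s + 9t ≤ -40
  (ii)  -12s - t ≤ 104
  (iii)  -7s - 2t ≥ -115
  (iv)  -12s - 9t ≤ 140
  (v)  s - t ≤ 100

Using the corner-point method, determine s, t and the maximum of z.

Extreme points and z = 12s - t:
  (-448/51, 24/17) → z = -1816/17
  (1115/51, -970/51) → z = 14350/51
  (-199/24, -9/2) → z = -95
  (1315/39, -2360/39) → z = 18140/39

At the optimal vertex, -7s - 2t = -115 and -12s - 9t = 140.
Solving simultaneously gives s = 1315/39, t = -2360/39.

s = 1315/39, t = -2360/39, maximum z = 18140/39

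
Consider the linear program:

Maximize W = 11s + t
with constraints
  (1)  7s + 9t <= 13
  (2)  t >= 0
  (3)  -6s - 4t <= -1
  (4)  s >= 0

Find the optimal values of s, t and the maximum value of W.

Corner points and W = 11s + t:
  (13/7, 0) → W = 143/7
  (0, 13/9) → W = 13/9
  (1/6, 0) → W = 11/6
  (0, 1/4) → W = 1/4

The optimum lies where 7s + 9t = 13 and t = 0.
Solving simultaneously gives s = 13/7, t = 0.

s = 13/7, t = 0, maximum W = 143/7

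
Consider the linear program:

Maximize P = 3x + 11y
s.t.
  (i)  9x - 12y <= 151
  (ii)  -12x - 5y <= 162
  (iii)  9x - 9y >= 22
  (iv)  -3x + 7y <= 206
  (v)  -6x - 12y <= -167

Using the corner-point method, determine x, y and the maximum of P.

x = 3529/27, y = 769/9, maximum P = 1332

The binding constraints are 9x - 12y = 151 and -3x + 7y = 206.
Solving simultaneously gives x = 3529/27, y = 769/9.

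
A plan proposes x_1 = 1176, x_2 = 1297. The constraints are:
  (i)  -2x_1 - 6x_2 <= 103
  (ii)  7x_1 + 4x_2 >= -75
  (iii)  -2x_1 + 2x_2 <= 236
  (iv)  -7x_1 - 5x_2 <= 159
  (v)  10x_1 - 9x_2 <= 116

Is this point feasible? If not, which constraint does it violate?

not feasible — violates (iii)

Constraint (iii): -2x_1 + 2x_2 = 242, which is not ≤ 236. All other constraints are satisfied.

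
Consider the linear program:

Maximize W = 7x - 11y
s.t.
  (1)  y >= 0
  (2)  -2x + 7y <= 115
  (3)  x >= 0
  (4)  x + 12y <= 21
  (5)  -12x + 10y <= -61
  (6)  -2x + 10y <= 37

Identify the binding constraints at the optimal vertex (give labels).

(1) and (4)

Extreme points and W = 7x - 11y:
  (21, 0) → W = 147
  (61/12, 0) → W = 427/12
  (471/77, 191/154) → W = 4493/154

The maximum is at (21, 0). Substituting into each constraint, equality holds for (1) and (4); the remaining constraints have slack.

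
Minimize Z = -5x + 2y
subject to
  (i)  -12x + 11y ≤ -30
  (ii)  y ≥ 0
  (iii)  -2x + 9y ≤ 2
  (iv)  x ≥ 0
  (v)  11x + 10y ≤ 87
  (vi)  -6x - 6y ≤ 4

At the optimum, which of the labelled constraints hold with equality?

(ii) and (v)

Extreme points and Z = -5x + 2y:
  (5/2, 0) → Z = -25/2
  (146/43, 42/43) → Z = -646/43
  (87/11, 0) → Z = -435/11
  (109/17, 28/17) → Z = -489/17

The minimum is at (87/11, 0). Substituting into each constraint, equality holds for (ii) and (v); the remaining constraints have slack.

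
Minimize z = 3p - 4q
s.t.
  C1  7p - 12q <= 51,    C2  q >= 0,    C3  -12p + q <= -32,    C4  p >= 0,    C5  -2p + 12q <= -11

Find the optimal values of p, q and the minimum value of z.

p = 11/2, q = 0, minimum z = 33/2

At the optimal vertex, q = 0 and -2p + 12q = -11.
Solving simultaneously gives p = 11/2, q = 0.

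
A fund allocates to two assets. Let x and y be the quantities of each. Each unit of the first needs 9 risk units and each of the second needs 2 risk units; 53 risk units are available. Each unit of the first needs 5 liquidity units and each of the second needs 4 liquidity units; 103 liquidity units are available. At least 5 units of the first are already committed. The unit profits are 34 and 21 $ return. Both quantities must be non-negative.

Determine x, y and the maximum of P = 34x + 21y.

x = 5, y = 4, maximum P = 254

Feasible corners and P = 34x + 21y:
  (53/9, 0) → P = 1802/9
  (5, 0) → P = 170
  (5, 4) → P = 254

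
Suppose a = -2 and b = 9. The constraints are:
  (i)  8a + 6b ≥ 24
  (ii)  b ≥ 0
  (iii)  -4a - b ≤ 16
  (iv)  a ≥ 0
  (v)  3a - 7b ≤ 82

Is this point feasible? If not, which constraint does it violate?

Constraint (iv): a = -2, which is not ≥ 0. All other constraints are satisfied.

not feasible — violates (iv)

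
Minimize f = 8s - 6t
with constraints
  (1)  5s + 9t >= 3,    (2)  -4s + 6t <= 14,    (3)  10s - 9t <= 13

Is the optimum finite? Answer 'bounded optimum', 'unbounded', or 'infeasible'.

bounded optimum

Vertices and f = 8s - 6t:
  (-18/11, 41/33) → f = -226/11
  (16/15, -7/27) → f = 454/45
  (17/2, 8) → f = 20
The feasible region has finitely many vertices and no improving ray; the minimum is -226/11 at (-18/11, 41/33).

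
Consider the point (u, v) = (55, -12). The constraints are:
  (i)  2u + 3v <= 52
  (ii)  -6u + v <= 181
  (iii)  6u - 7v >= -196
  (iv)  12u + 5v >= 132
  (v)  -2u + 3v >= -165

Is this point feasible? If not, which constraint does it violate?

not feasible — violates (i)

Constraint (i): 2u + 3v = 74, which is not ≤ 52. All other constraints are satisfied.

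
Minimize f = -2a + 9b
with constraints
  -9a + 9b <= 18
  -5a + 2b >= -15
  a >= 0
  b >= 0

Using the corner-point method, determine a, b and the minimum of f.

Extreme points and f = -2a + 9b:
  (19/3, 25/3) → f = 187/3
  (0, 2) → f = 18
  (3, 0) → f = -6
  (0, 0) → f = 0

The binding constraints are -5a + 2b = -15 and b = 0.
Solving simultaneously gives a = 3, b = 0.

a = 3, b = 0, minimum f = -6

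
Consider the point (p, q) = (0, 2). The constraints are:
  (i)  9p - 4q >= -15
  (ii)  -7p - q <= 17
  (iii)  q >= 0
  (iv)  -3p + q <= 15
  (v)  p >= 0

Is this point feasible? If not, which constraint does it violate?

feasible

(i): -8 ≥ -15 ✓
(ii): -2 ≤ 17 ✓
(iii): 2 ≥ 0 ✓
(iv): 2 ≤ 15 ✓
(v): 0 ≥ 0 ✓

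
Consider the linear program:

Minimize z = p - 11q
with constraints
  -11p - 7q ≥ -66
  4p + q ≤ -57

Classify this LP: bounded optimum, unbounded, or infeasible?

unbounded

From the feasible point (-465/17, 891/17), moving in the direction (-7, 11) keeps every constraint satisfied while z decreases without bound.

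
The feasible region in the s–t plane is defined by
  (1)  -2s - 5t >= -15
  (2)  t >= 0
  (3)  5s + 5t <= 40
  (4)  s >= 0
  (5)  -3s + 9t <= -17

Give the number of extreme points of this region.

3

The feasible vertices (each the meet of two boundaries and inside every other half-plane) are:
  (15/2, 0)
  (20/3, 1/3)
  (17/3, 0)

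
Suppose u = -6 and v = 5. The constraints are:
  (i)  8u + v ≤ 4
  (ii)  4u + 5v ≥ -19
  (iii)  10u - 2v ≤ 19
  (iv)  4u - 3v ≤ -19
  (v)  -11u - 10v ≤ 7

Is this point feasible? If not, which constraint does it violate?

not feasible — violates (v)

Constraint (v): -11u - 10v = 16, which is not ≤ 7. All other constraints are satisfied.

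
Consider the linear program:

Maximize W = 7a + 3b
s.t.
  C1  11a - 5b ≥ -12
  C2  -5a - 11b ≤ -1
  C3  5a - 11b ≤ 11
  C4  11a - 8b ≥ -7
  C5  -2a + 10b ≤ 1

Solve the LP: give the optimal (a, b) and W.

a = 121/28, b = 27/28, maximum W = 232/7

Vertices and W = 7a + 3b:
  (6/5, -5/11) → W = 387/55
  (-1/72, 7/72) → W = 7/36
  (121/28, 27/28) → W = 232/7

The optimum lies where 5a - 11b = 11 and -2a + 10b = 1.
Solving simultaneously gives a = 121/28, b = 27/28.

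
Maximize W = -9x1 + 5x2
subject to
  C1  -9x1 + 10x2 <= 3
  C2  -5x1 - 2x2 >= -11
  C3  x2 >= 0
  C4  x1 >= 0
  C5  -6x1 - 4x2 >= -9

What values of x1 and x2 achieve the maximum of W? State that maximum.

Vertices and W = -9x1 + 5x2:
  (0, 3/10) → W = 3/2
  (13/16, 33/32) → W = -69/32
  (0, 0) → W = 0
  (3/2, 0) → W = -27/2

x1 = 0, x2 = 3/10, maximum W = 3/2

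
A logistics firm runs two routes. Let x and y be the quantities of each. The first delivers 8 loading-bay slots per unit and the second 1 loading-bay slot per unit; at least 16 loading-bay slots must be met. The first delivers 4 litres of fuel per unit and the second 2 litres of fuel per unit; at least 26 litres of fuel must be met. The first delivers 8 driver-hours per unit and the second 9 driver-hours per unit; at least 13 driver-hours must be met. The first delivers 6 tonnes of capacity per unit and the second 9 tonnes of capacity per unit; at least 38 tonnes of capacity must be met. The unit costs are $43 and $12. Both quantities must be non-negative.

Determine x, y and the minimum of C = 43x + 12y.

x = 1/2, y = 12, minimum C = 331/2

Extreme points and C = 43x + 12y:
  (0, 16) → C = 192
  (13/2, 0) → C = 559/2
  (1/2, 12) → C = 331/2
The feasible region is unbounded (it extends along (0, 1), (1, 0)), but C strictly increases along every unbounded feasible direction, so there is no improving ray and the minimum is attained at a vertex.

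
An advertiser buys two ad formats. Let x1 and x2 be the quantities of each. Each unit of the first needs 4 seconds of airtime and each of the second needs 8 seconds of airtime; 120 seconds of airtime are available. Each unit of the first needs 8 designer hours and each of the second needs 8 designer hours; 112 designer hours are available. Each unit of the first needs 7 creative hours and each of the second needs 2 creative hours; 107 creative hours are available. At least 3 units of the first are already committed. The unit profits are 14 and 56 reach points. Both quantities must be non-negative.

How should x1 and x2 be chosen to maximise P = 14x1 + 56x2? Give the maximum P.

x1 = 3, x2 = 11, maximum P = 658

Feasible corners and P = 14x1 + 56x2:
  (14, 0) → P = 196
  (3, 0) → P = 42
  (3, 11) → P = 658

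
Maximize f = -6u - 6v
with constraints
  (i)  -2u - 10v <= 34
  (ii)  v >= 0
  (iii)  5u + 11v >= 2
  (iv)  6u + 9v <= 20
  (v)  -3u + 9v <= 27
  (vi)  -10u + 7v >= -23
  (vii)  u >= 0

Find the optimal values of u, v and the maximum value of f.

u = 0, v = 2/11, maximum f = -12/11

The optimum lies where 5u + 11v = 2 and u = 0.
Solving simultaneously gives u = 0, v = 2/11.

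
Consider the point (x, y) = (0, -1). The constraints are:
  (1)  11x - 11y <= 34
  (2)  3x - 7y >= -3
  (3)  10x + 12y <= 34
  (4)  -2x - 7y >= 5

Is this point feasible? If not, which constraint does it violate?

feasible

(1): 11 ≤ 34 ✓
(2): 7 ≥ -3 ✓
(3): -12 ≤ 34 ✓
(4): 7 ≥ 5 ✓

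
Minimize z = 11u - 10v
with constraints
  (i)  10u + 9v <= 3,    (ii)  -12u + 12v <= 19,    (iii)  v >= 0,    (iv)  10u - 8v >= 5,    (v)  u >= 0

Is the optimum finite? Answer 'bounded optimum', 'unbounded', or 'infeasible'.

infeasible

The boundaries 10u + 9v = 3 and v = 0 meet at (3/10, 0), but that point violates 10u - 8v ≥ 5. Every candidate vertex is excluded by some other constraint, so the feasible region is empty.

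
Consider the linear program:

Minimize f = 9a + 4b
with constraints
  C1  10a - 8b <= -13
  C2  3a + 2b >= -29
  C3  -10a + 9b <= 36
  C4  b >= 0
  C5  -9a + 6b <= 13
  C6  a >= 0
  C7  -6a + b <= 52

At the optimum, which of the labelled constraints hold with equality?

Feasible corners and f = 9a + 4b:
  (171/10, 23) → f = 2459/10
  (0, 13/8) → f = 13/2
  (33/7, 194/21) → f = 1667/21
  (0, 13/6) → f = 26/3

The minimum is at (0, 13/8). Substituting into each constraint, equality holds for C1 and C6; the remaining constraints have slack.

C1 and C6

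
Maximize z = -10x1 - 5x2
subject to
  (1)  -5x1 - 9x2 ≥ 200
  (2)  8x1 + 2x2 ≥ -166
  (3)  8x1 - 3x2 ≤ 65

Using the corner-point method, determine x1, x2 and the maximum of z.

Vertices and z = -10x1 - 5x2:
  (-547/31, -385/31) → z = 7395/31
  (-5/29, -1925/87) → z = 9775/87
  (-46/5, -231/5) → z = 323

x1 = -46/5, x2 = -231/5, maximum z = 323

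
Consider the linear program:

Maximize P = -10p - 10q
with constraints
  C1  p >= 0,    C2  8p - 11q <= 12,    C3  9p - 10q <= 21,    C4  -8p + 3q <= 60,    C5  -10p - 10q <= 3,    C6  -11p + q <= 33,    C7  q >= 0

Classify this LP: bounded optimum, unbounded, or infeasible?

bounded optimum

Extreme points and P = -10p - 10q:
  (0, 20) → P = -200
  (0, 0) → P = 0
  (111/19, 60/19) → P = -90
  (3/2, 0) → P = -15
The feasible region has finitely many vertices and no improving ray; the maximum is 0 at (0, 0).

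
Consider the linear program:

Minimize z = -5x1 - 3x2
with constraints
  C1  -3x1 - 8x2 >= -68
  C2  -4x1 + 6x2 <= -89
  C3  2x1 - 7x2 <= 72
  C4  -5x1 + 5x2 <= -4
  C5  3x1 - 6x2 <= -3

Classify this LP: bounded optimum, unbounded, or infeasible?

The boundaries -3x1 - 8x2 = -68 and -4x1 + 6x2 = -89 meet at (112/5, 1/10), but that point violates 3x1 - 6x2 ≤ -3. Every candidate vertex is excluded by some other constraint, so the feasible region is empty.

infeasible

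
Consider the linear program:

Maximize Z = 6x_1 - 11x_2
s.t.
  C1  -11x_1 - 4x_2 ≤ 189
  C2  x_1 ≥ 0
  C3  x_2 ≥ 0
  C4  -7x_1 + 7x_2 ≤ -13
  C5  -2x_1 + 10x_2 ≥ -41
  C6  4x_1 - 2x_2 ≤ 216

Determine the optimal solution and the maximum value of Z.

Extreme points and Z = 6x_1 - 11x_2:
  (13/7, 0) → Z = 78/7
  (41/2, 0) → Z = 123
  (743/7, 730/7) → Z = -3572/7
  (1039/18, 67/9) → Z = 2380/9

The binding constraints are -2x_1 + 10x_2 = -41 and 4x_1 - 2x_2 = 216.
Solving simultaneously gives x_1 = 1039/18, x_2 = 67/9.

x_1 = 1039/18, x_2 = 67/9, maximum Z = 2380/9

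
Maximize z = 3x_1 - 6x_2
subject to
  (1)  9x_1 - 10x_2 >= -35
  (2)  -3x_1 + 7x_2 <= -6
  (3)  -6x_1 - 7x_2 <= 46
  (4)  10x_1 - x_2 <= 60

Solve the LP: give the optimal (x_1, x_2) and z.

x_1 = 187/38, x_2 = -205/19, maximum z = 159/2

Extreme points and z = 3x_1 - 6x_2:
  (-40/9, -58/21) → z = 68/21
  (414/67, 120/67) → z = 522/67
  (187/38, -205/19) → z = 159/2

The binding constraints are -6x_1 - 7x_2 = 46 and 10x_1 - x_2 = 60.
Solving simultaneously gives x_1 = 187/38, x_2 = -205/19.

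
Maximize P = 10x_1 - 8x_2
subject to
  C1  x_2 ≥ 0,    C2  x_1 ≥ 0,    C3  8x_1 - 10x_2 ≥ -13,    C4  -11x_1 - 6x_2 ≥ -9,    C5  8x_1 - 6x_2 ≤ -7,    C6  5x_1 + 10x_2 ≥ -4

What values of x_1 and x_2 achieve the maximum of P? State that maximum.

Corner points and P = 10x_1 - 8x_2:
  (0, 13/10) → P = -52/5
  (0, 7/6) → P = -28/3
  (6/79, 215/158) → P = -800/79
  (2/19, 149/114) → P = -536/57

The binding constraints are x_1 = 0 and 8x_1 - 6x_2 = -7.
Solving simultaneously gives x_1 = 0, x_2 = 7/6.

x_1 = 0, x_2 = 7/6, maximum P = -28/3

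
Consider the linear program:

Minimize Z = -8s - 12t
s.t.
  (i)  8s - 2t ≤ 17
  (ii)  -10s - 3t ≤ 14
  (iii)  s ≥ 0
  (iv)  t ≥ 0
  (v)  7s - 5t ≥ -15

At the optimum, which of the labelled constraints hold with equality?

(i) and (v)

Extreme points and Z = -8s - 12t:
  (17/8, 0) → Z = -17
  (115/26, 239/26) → Z = -1894/13
  (0, 0) → Z = 0
  (0, 3) → Z = -36

The minimum is at (115/26, 239/26). Substituting into each constraint, equality holds for (i) and (v); the remaining constraints have slack.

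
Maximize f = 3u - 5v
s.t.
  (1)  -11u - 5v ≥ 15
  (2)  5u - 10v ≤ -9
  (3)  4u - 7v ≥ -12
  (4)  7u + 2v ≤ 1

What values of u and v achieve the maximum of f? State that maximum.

Vertices and f = 3u - 5v:
  (-13/9, 8/45) → f = -47/9
  (-165/97, 72/97) → f = -855/97
  (-57/5, -24/5) → f = -51/5

At the optimal vertex, -11u - 5v = 15 and 5u - 10v = -9.
Solving simultaneously gives u = -13/9, v = 8/45.

u = -13/9, v = 8/45, maximum f = -47/9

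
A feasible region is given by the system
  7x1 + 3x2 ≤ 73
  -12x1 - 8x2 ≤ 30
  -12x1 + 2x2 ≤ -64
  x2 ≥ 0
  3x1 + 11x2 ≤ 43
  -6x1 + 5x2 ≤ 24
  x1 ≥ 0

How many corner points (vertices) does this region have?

4

Of the 21 pairwise boundary intersections, those satisfying every inequality are:
  (73/7, 0)
  (337/34, 41/34)
  (16/3, 0)
  (395/69, 54/23)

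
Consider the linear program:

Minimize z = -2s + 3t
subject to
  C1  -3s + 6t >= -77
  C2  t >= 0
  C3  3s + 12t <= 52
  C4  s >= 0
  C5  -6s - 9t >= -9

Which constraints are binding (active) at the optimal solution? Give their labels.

C2 and C5

Vertices and z = -2s + 3t:
  (0, 0) → z = 0
  (3/2, 0) → z = -3
  (0, 1) → z = 3

The minimum is at (3/2, 0). Substituting into each constraint, equality holds for C2 and C5; the remaining constraints have slack.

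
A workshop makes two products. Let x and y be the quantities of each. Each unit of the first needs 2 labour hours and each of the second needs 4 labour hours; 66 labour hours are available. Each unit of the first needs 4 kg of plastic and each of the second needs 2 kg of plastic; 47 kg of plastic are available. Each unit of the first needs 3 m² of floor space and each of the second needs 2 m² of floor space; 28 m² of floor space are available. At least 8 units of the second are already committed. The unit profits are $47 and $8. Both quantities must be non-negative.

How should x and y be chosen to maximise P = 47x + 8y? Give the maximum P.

The optimum lies where 3x + 2y = 28 and y = 8.
Solving simultaneously gives x = 4, y = 8.

x = 4, y = 8, maximum P = 252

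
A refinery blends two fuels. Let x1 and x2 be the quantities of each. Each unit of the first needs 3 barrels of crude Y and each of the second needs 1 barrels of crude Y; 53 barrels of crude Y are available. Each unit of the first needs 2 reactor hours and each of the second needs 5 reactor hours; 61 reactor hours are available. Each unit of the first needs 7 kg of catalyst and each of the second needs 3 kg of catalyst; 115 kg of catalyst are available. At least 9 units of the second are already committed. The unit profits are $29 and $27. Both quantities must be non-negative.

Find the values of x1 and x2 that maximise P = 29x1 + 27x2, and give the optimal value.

x1 = 8, x2 = 9, maximum P = 475

Extreme points and P = 29x1 + 27x2:
  (0, 61/5) → P = 1647/5
  (0, 9) → P = 243
  (8, 9) → P = 475

The optimum lies where 2x1 + 5x2 = 61 and x2 = 9.
Solving simultaneously gives x1 = 8, x2 = 9.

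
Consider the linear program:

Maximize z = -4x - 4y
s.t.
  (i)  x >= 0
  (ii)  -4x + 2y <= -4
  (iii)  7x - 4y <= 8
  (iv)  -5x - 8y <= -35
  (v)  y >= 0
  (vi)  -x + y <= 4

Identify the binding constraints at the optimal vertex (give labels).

(ii) and (iv)

Extreme points and z = -4x - 4y:
  (17/7, 20/7) → z = -148/7
  (6, 10) → z = -64
  (51/19, 205/76) → z = -409/19
  (8, 12) → z = -80

The maximum is at (17/7, 20/7). Substituting into each constraint, equality holds for (ii) and (iv); the remaining constraints have slack.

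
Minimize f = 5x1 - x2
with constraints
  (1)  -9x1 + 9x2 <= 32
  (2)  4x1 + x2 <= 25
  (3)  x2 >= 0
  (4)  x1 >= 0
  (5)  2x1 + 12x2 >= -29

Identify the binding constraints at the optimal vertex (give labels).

Extreme points and f = 5x1 - x2:
  (193/45, 353/45) → f = 68/5
  (0, 32/9) → f = -32/9
  (25/4, 0) → f = 125/4
  (0, 0) → f = 0

The minimum is at (0, 32/9). Substituting into each constraint, equality holds for (1) and (4); the remaining constraints have slack.

(1) and (4)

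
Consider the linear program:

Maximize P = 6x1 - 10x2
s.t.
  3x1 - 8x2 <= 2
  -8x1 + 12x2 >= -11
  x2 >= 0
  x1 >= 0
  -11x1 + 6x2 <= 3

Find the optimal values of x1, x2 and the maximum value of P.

Vertices and P = 6x1 - 10x2:
  (16/7, 17/28) → P = 107/14
  (2/3, 0) → P = 4
  (0, 0) → P = 0
  (0, 1/2) → P = -5
The feasible region is unbounded (it extends along (6, 11), (3, 2)), but P strictly decreases along every unbounded feasible direction, so there is no improving ray and the maximum is attained at a vertex.

At the optimal vertex, 3x1 - 8x2 = 2 and -8x1 + 12x2 = -11.
Solving simultaneously gives x1 = 16/7, x2 = 17/28.

x1 = 16/7, x2 = 17/28, maximum P = 107/14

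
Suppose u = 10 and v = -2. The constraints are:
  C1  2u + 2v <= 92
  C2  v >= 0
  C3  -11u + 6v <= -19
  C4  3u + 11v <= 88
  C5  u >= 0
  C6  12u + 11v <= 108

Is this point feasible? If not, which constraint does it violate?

Constraint C2: v = -2, which is not ≥ 0. All other constraints are satisfied.

not feasible — violates C2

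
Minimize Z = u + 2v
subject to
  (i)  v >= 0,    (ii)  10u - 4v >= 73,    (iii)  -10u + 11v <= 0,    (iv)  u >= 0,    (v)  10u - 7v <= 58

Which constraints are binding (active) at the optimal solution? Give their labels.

(ii) and (v)

Feasible corners and Z = u + 2v:
  (803/70, 73/7) → Z = 2263/70
  (93/10, 5) → Z = 193/10
  (319/20, 29/2) → Z = 899/20

The minimum is at (93/10, 5). Substituting into each constraint, equality holds for (ii) and (v); the remaining constraints have slack.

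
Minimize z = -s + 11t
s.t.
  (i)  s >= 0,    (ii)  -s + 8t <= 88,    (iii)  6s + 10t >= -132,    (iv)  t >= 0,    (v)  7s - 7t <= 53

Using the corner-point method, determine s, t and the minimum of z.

s = 53/7, t = 0, minimum z = -53/7

Vertices and z = -s + 11t:
  (0, 11) → z = 121
  (0, 0) → z = 0
  (1040/49, 669/49) → z = 6319/49
  (53/7, 0) → z = -53/7

The binding constraints are t = 0 and 7s - 7t = 53.
Solving simultaneously gives s = 53/7, t = 0.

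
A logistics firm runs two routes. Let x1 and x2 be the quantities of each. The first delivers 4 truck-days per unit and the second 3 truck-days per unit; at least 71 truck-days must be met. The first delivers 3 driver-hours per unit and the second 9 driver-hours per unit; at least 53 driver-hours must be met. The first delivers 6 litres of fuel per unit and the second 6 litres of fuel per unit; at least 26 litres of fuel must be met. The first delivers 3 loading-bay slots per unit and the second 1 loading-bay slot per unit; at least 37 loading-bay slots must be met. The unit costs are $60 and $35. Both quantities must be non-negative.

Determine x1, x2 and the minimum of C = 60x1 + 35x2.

Feasible corners and C = 60x1 + 35x2:
  (0, 37) → C = 1295
  (71/4, 0) → C = 1065
  (8, 13) → C = 935
The feasible region is unbounded (it extends along (0, 1), (1, 0)), but C strictly increases along every unbounded feasible direction, so there is no improving ray and the minimum is attained at a vertex.

The binding constraints are 4x1 + 3x2 = 71 and 3x1 + x2 = 37.
Solving simultaneously gives x1 = 8, x2 = 13.

x1 = 8, x2 = 13, minimum C = 935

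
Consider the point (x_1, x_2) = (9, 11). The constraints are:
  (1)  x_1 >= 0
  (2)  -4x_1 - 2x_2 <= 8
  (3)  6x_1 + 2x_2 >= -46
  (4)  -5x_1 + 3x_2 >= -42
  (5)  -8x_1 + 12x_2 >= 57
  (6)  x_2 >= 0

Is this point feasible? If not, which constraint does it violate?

(1): 9 ≥ 0 ✓
(2): -58 ≤ 8 ✓
(3): 76 ≥ -46 ✓
(4): -12 ≥ -42 ✓
(5): 60 ≥ 57 ✓
(6): 11 ≥ 0 ✓

feasible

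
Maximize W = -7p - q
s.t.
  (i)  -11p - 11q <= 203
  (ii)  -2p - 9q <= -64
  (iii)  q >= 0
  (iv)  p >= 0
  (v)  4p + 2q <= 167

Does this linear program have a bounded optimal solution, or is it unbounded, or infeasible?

Vertices and W = -7p - q:
  (32, 0) → W = -224
  (0, 64/9) → W = -64/9
  (167/4, 0) → W = -1169/4
  (0, 167/2) → W = -167/2
The feasible region has finitely many vertices and no improving ray; the maximum is -64/9 at (0, 64/9).

bounded optimum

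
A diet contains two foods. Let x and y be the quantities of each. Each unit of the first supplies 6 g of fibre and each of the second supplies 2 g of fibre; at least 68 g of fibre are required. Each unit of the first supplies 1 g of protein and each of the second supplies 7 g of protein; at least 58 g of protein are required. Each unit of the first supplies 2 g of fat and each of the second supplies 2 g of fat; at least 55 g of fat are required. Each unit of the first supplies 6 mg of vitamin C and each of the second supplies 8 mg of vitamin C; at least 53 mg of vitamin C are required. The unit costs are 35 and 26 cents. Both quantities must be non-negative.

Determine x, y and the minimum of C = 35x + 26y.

x = 13/4, y = 97/4, minimum C = 2977/4

Vertices and C = 35x + 26y:
  (0, 34) → C = 884
  (58, 0) → C = 2030
  (13/4, 97/4) → C = 2977/4
  (269/12, 61/12) → C = 3667/4
The feasible region is unbounded (it extends along (0, 1), (1, 0)), but C strictly increases along every unbounded feasible direction, so there is no improving ray and the minimum is attained at a vertex.

The binding constraints are 6x + 2y = 68 and 2x + 2y = 55.
Solving simultaneously gives x = 13/4, y = 97/4.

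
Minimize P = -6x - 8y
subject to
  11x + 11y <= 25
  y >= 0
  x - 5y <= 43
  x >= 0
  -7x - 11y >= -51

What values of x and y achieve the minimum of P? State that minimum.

x = 0, y = 25/11, minimum P = -200/11

Extreme points and P = -6x - 8y:
  (25/11, 0) → P = -150/11
  (0, 25/11) → P = -200/11
  (0, 0) → P = 0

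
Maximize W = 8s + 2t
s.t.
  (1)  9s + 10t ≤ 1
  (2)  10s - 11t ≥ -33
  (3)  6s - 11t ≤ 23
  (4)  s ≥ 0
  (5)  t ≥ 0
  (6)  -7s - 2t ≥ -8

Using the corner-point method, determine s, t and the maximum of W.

s = 1/9, t = 0, maximum W = 8/9

Corner points and W = 8s + 2t:
  (0, 1/10) → W = 1/5
  (1/9, 0) → W = 8/9
  (0, 0) → W = 0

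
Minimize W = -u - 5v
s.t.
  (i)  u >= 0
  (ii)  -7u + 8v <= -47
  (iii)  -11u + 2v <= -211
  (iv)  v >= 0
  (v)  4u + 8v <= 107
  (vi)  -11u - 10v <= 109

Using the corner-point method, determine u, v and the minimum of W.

Feasible corners and W = -u - 5v:
  (211/11, 0) → W = -211/11
  (317/16, 111/32) → W = -1189/32
  (107/4, 0) → W = -107/4

The optimum lies where -11u + 2v = -211 and 4u + 8v = 107.
Solving simultaneously gives u = 317/16, v = 111/32.

u = 317/16, v = 111/32, minimum W = -1189/32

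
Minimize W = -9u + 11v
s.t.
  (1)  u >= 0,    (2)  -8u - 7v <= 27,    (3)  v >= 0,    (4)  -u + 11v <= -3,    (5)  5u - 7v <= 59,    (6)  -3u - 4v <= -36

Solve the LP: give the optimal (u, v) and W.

u = 157/12, v = 11/12, minimum W = -323/3

Vertices and W = -9u + 11v:
  (157/12, 11/12) → W = -323/3
  (408/37, 27/37) → W = -3375/37
  (488/41, 3/41) → W = -4359/41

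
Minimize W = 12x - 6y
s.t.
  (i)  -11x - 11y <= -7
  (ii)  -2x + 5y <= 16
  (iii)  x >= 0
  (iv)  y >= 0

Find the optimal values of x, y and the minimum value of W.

Extreme points and W = 12x - 6y:
  (0, 7/11) → W = -42/11
  (7/11, 0) → W = 84/11
  (0, 16/5) → W = -96/5
The feasible region is unbounded (it extends along (1, 0), (5, 2)), but W strictly increases along every unbounded feasible direction, so there is no improving ray and the minimum is attained at a vertex.

x = 0, y = 16/5, minimum W = -96/5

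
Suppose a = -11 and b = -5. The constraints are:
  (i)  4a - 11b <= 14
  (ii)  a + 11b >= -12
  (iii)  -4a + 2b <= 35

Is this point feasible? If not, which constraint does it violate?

Constraint (ii): a + 11b = -66, which is not ≥ -12. All other constraints are satisfied.

not feasible — violates (ii)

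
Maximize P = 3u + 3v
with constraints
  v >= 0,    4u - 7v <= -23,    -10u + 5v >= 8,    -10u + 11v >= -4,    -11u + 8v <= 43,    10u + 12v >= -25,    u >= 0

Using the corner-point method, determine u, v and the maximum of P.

u = 151/25, v = 342/25, maximum P = 1479/25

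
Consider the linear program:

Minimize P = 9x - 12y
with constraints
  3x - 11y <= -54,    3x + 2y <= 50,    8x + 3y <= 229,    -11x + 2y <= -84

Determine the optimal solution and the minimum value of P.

At the optimal vertex, 3x + 2y = 50 and -11x + 2y = -84.
Solving simultaneously gives x = 67/7, y = 149/14.

x = 67/7, y = 149/14, minimum P = -291/7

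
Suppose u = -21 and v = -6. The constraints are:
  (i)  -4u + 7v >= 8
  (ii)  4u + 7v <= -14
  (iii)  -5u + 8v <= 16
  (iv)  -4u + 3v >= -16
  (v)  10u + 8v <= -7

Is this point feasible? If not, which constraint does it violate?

Constraint (iii): -5u + 8v = 57, which is not ≤ 16. All other constraints are satisfied.

not feasible — violates (iii)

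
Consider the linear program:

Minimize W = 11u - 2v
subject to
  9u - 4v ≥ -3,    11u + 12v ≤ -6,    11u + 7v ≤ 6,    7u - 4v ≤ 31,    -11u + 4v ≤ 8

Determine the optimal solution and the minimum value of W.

Extreme points and W = 11u - 2v:
  (-15/38, -21/152) → W = -309/76
  (-5/2, -39/8) → W = -71/4
  (114/55, -12/5) → W = 138/5
  (241/93, -299/93) → W = 1083/31
  (-39/4, -397/16) → W = -461/8

u = -39/4, v = -397/16, minimum W = -461/8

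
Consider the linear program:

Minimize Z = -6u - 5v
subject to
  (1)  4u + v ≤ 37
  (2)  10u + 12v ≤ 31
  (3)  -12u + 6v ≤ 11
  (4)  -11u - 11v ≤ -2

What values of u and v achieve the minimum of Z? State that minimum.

Vertices and Z = -6u - 5v:
  (413/38, -123/19) → Z = -624/19
  (135/11, -133/11) → Z = -145/11
  (9/34, 241/102) → Z = -1367/102
  (-109/198, 145/198) → Z = -71/198

At the optimal vertex, 4u + v = 37 and 10u + 12v = 31.
Solving simultaneously gives u = 413/38, v = -123/19.

u = 413/38, v = -123/19, minimum Z = -624/19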